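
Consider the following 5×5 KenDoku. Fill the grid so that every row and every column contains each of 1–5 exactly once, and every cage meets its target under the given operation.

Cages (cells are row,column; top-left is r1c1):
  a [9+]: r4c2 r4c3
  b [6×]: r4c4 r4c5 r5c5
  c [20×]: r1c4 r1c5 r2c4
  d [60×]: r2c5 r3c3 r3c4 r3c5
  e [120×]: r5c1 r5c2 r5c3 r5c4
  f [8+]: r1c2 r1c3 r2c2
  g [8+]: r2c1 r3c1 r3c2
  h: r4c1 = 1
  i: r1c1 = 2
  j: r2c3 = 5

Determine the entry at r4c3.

Cage i is given; hence r1c1 = 2.
Cage j is given, so r2c3 = 5.
Cage h is given, so r4c1 = 1.
Column 3 already has 5, leaving r4c3 = 4.
The 3 cells of cage g must have sum 8, which forces r3c2 = 1.
Row 4 already has 4, which forces r4c2 = 5.
The 3 cells of cage b must have product 6; hence r5c5 = 1.
Cage f has sum 8, so r1c3 = 1.
Cage d needs product 60, leaving r2c5 = 2.
Column 5 already has 2, so r4c5 = 3.
Cage c has product 20; hence r2c4 = 1.
Column 5 already has 3, which forces r3c5 = 5.
3 is placed in row 4, so r4c4 = 2.
Cage c has product 20, which forces r1c4 = 5.
5 is placed in column 5; hence r1c5 = 4.
Cage d has product 60, which forces r3c3 = 2.
Column 4 already has 2, so r3c4 = 3.
2 is placed in column 3; hence r5c3 = 3.
3 is placed in column 4, leaving r5c4 = 4.
4 is placed in row 1; hence r1c2 = 3.
The 3 cells of cage g must have sum 8, leaving r2c1 = 3.
Cage f needs sum 8, so r2c2 = 4.
Row 3 already has 3, so r3c1 = 4.
4 is placed in row 5, leaving r5c1 = 5.
4 is placed in row 5, so r5c2 = 2.
Filled in: 2 3 1 5 4 / 3 4 5 1 2 / 4 1 2 3 5 / 1 5 4 2 3 / 5 2 3 4 1.

4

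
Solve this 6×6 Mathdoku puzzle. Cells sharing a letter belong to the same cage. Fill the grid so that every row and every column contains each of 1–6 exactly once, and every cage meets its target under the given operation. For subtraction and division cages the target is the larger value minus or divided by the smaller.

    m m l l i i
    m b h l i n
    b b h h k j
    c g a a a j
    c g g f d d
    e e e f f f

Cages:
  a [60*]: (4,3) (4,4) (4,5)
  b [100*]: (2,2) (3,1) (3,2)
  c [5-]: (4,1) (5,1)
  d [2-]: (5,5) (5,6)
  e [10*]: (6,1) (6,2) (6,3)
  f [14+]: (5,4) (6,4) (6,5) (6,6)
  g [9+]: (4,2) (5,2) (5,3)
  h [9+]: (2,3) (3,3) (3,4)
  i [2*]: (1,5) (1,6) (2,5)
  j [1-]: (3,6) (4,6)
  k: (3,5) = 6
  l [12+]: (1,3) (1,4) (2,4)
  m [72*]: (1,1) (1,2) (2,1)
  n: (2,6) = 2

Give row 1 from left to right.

The 3 cells of cage i must have product 2, so (1,5) = 2.
Cage i needs product 2; hence (1,6) = 1.
Cage b needs product 100, which forces (2,2) = 5.
Cage i has product 2, so (2,5) = 1.
N is a freebie, leaving (2,6) = 2.
Cage b has product 100; hence (3,1) = 5.
Cage b needs product 100, leaving (3,2) = 4.
K is a freebie, so (3,5) = 6.
6 is placed in row 3, so (3,6) = 3.
Cage h has sum 9, leaving (2,3) = 6.
Cage j's pair has difference 1, leaving (4,6) = 4.
Cage e needs product 10; hence (6,3) = 5.
Row 6 now contains 5; hence (6,6) = 6.
Cage a has product 60; hence (4,3) = 2.
The 3 cells of cage a must have product 60, which forces (4,4) = 6.
Cage a needs product 60; hence (4,5) = 5.
Cage d needs two cells with difference 2, so (5,5) = 3.
Column 6 now contains 6, which forces (5,6) = 5.
Column 5 already has 3; hence (6,5) = 4.
Column 4 now contains 6, which forces (1,4) = 5.
Column 3 now contains 2; hence (3,3) = 1.
Cage h needs sum 9; hence (3,4) = 2.
Row 4 now contains 6, leaving (4,1) = 1.
Cage g has sum 9, which forces (4,2) = 3.
Cage c's pair has difference 5, so (5,1) = 6.
Cage g has sum 9, leaving (5,2) = 2.
The 3 cells of cage g must have sum 9, which forces (5,3) = 4.
The 4 cells of cage f must have sum 14, so (5,4) = 1.
Column 1 now contains 1; hence (6,1) = 2.
Column 2 already has 2; hence (6,2) = 1.
Cage f needs sum 14, which forces (6,4) = 3.
3 is placed in column 2, which forces (1,2) = 6.
Column 3 already has 4, which forces (1,3) = 3.
Column 4 now contains 3, which forces (2,4) = 4.
Row 1 now contains 3, so (1,1) = 4.
4 is placed in row 2; hence (2,1) = 3.
Filled in: 4 6 3 5 2 1 / 3 5 6 4 1 2 / 5 4 1 2 6 3 / 1 3 2 6 5 4 / 6 2 4 1 3 5 / 2 1 5 3 4 6.

4 6 3 5 2 1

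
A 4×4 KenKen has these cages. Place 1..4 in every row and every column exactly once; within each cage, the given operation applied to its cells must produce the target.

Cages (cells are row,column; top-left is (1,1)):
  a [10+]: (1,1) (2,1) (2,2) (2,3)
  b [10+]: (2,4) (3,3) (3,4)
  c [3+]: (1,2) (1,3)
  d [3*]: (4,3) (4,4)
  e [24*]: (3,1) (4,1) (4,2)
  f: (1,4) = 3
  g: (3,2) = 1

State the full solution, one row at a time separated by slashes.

4 2 1 3 / 1 3 2 4 / 3 1 4 2 / 2 4 3 1

Cage f is given, leaving (1,4) = 3.
3 is placed in column 4, so (2,4) = 4.
Cage g is given; hence (3,2) = 1.
Column 4 now contains 4, so (3,4) = 2.
3 is placed in column 4, leaving (4,4) = 1.
Cage a has sum 10, which forces (1,1) = 4.
1 is placed in column 2, which forces (1,2) = 2.
Cage c needs two cells with sum 3, so (1,3) = 1.
2 is placed in column 2, so (2,2) = 3.
Row 2 already has 3, which forces (2,3) = 2.
4 is placed in column 1, so (3,1) = 3.
The 3 cells of cage b must have sum 10, so (3,3) = 4.
Column 1 now contains 3, leaving (4,1) = 2.
3 is placed in column 2, so (4,2) = 4.
1 is placed in row 4, so (4,3) = 3.
2 is placed in row 2, so (2,1) = 1.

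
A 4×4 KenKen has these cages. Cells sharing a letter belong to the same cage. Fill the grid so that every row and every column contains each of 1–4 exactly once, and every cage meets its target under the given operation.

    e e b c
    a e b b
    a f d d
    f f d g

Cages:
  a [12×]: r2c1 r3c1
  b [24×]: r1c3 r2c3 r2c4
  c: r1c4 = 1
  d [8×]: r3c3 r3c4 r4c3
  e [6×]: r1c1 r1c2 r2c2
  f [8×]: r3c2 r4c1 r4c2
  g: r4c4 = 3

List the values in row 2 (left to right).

4 1 3 2

Cage c is given; hence r1c4 = 1.
Cage g is a single given cell, so r4c4 = 3.
Cage e needs product 6, which forces r2c2 = 1.
Cage f needs product 8; hence r4c1 = 1.
The 3 cells of cage d must have product 8, which forces r3c3 = 1.
In row 1, 4 can only go at r1c3, so r1c3 = 4.
Cage b has product 24, leaving r2c3 = 3.
Cage b has product 24, which forces r2c4 = 2.
Cage d has product 8, which forces r3c4 = 4.
4 is placed in column 3, so r4c3 = 2.
3 is placed in row 2; hence r2c1 = 4.
4 is placed in row 3, leaving r3c1 = 3.
4 is placed in row 3, so r3c2 = 2.
Row 4 now contains 2; hence r4c2 = 4.
Column 1 already has 3, leaving r1c1 = 2.
2 is placed in column 2; hence r1c2 = 3.
Filled in: 2 3 4 1 / 4 1 3 2 / 3 2 1 4 / 1 4 2 3.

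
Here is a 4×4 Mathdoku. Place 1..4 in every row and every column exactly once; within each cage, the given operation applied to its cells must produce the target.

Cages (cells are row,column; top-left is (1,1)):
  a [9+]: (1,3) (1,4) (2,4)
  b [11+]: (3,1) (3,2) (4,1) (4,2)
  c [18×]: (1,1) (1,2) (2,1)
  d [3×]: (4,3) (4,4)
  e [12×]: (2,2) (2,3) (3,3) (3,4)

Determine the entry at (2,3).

2

The 3 cells of cage c must have product 18; hence (1,1) = 2.
Cage c has product 18, so (1,2) = 3.
Row 1 already has 3, which forces (1,3) = 4.
Row 1 now contains 4; hence (1,4) = 1.
The 3 cells of cage c must have product 18, leaving (2,1) = 3.
Column 4 already has 1, leaving (4,4) = 3.
The 3 cells of cage a must have sum 9, so (2,4) = 4.
Cage e has product 12; hence (3,3) = 3.
Cage e has product 12, leaving (3,4) = 2.
Row 4 now contains 3, which forces (4,3) = 1.
The 4 cells of cage e must have product 12; hence (2,2) = 1.
Column 3 now contains 1, which forces (2,3) = 2.
The 4 cells of cage b must have sum 11, leaving (3,1) = 1.
Row 3 already has 2, which forces (3,2) = 4.
1 is placed in row 4, which forces (4,1) = 4.
Cage b has sum 11, which forces (4,2) = 2.
The full grid is 2 3 4 1 / 3 1 2 4 / 1 4 3 2 / 4 2 1 3.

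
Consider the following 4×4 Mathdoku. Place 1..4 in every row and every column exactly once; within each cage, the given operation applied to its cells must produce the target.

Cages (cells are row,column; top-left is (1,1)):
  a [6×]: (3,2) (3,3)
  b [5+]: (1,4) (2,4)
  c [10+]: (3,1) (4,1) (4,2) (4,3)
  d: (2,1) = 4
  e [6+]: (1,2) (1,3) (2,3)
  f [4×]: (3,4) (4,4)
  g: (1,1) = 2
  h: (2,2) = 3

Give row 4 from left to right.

3 4 2 1

Cage g is a single given cell, leaving (1,1) = 2.
D is a freebie, so (2,1) = 4.
H is a freebie, which forces (2,2) = 3.
3 is placed in column 2, leaving (3,2) = 2.
Row 3 already has 2, so (3,3) = 3.
3 is placed in column 2, which forces (1,2) = 1.
Cage e needs sum 6, leaving (1,3) = 4.
Row 1 already has 4, so (1,4) = 3.
Cage e needs sum 6, leaving (2,3) = 1.
Row 2 already has 1, leaving (2,4) = 2.
3 is placed in row 3, which forces (3,1) = 1.
Row 3 now contains 1, which forces (3,4) = 4.
The 4 cells of cage c must have sum 10, so (4,1) = 3.
Cage c needs sum 10, leaving (4,2) = 4.
Cage c has sum 10, which forces (4,3) = 2.
Column 4 already has 4, so (4,4) = 1.
Filled in: 2 1 4 3 / 4 3 1 2 / 1 2 3 4 / 3 4 2 1.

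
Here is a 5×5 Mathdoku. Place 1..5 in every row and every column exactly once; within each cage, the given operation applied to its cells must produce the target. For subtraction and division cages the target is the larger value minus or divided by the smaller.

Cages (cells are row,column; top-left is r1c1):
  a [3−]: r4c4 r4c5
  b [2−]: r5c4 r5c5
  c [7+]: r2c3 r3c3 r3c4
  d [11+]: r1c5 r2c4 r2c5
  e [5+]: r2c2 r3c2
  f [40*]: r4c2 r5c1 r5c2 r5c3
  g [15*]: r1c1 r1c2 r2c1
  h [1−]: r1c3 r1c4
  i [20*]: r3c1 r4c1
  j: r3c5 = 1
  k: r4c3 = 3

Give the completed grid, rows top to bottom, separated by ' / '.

J is a freebie; hence r3c5 = 1.
Cage k is a single given cell, leaving r4c3 = 3.
The 3 cells of cage c must have sum 7, leaving r2c3 = 1.
In row 3, 3 can only go at r3c2, so r3c2 = 3.
3 is placed in column 2, which forces r2c2 = 2.
In row 3, 5 can only go at r3c1, so r3c1 = 5.
Cage g has product 15, so r1c1 = 1.
Cage g has product 15; hence r1c2 = 5.
5 is placed in column 1, which forces r2c1 = 3.
5 is placed in column 1; hence r4c1 = 4.
Row 4 now contains 4, leaving r4c2 = 1.
Column 1 already has 4; hence r5c1 = 2.
Column 2 now contains 1, which forces r5c2 = 4.
Row 5 already has 4, which forces r5c3 = 5.
Row 5 now contains 5, so r5c5 = 3.
The two cells of cage h must have difference 1; hence r1c4 = 3.
The 3 cells of cage d must have sum 11; hence r1c5 = 2.
Column 5 already has 2, leaving r4c5 = 5.
Row 5 already has 3, so r5c4 = 1.
Row 1 now contains 2, leaving r1c3 = 4.
Cage d has sum 11, which forces r2c4 = 5.
Column 5 already has 5; hence r2c5 = 4.
4 is placed in column 3, leaving r3c3 = 2.
Row 3 now contains 2, leaving r3c4 = 4.
5 is placed in row 4, leaving r4c4 = 2.

1 5 4 3 2 / 3 2 1 5 4 / 5 3 2 4 1 / 4 1 3 2 5 / 2 4 5 1 3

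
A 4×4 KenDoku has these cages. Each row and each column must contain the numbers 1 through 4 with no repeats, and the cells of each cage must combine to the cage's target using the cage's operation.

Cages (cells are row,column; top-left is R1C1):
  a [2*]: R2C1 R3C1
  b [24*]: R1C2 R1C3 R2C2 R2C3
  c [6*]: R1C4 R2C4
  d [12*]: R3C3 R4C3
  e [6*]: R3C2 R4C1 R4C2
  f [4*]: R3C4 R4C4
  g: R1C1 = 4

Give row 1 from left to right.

Cage g is given, which forces R1C1 = 4.
The only place for 3 in column 1 is R4C1.
The two cells of cage d must have product 12, which forces R3C3 = 3.
3 is placed in row 4; hence R4C3 = 4.
4 is placed in row 4, leaving R4C4 = 1.
The 4 cells of cage b must have product 24, leaving R1C2 = 3.
3 is placed in row 1, so R1C4 = 2.
The 4 cells of cage b must have product 24, leaving R2C2 = 4.
Column 4 now contains 2, leaving R2C4 = 3.
The 3 cells of cage e must have product 6, leaving R3C2 = 1.
Column 4 already has 1, which forces R3C4 = 4.
Row 4 now contains 1; hence R4C2 = 2.
2 is placed in row 1, so R1C3 = 1.
Cage a needs two cells with product 2; hence R2C1 = 1.
The 4 cells of cage b must have product 24, so R2C3 = 2.
Row 3 already has 1, leaving R3C1 = 2.
Filled in: 4 3 1 2 / 1 4 2 3 / 2 1 3 4 / 3 2 4 1.

4 3 1 2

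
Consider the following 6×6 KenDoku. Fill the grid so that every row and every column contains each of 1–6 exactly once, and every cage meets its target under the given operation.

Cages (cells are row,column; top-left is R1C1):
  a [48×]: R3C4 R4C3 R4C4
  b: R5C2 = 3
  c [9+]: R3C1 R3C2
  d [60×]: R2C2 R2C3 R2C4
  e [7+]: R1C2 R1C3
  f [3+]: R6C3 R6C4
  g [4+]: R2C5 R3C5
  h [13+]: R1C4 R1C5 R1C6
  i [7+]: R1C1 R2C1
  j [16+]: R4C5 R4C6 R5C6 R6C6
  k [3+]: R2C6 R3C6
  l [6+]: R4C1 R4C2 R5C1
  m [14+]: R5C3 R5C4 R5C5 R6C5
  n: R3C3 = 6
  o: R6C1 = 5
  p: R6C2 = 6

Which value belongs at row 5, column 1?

Cage n is given, which forces R3C3 = 6.
Cage b is given, which forces R5C2 = 3.
O is a freebie, so R6C1 = 5.
Cage p is given, which forces R6C2 = 6.
Cage c needs two cells with sum 9, which forces R3C1 = 4.
Cage c's pair has sum 9, which forces R3C2 = 5.
Row 3 now contains 4; hence R3C4 = 2.
Row 3 already has 2, so R3C6 = 1.
Column 1 now contains 4; hence R4C1 = 3.
3 is placed in row 4; hence R4C4 = 6.
2 is placed in column 4, leaving R6C4 = 1.
Cage d needs product 60, which forces R2C2 = 4.
The two cells of cage g must have sum 4, leaving R2C5 = 1.
1 is placed in column 6, so R2C6 = 2.
Row 3 now contains 1, so R3C5 = 3.
The 3 cells of cage a must have product 48, leaving R4C3 = 4.
Row 4 now contains 4, leaving R4C6 = 5.
1 is placed in row 6, which forces R6C3 = 2.
Row 6 already has 2; hence R6C5 = 4.
4 is placed in row 6, so R6C6 = 3.
Cage i needs two cells with sum 7, leaving R1C1 = 1.
4 is placed in column 2; hence R1C2 = 2.
Cage e's pair has sum 7, which forces R1C3 = 5.
Row 1 now contains 5; hence R1C4 = 3.
Row 1 now contains 2; hence R1C5 = 6.
Row 1 already has 6, which forces R1C6 = 4.
Row 2 already has 1, leaving R2C1 = 6.
Column 3 now contains 5; hence R2C3 = 3.
Column 4 already has 3, which forces R2C4 = 5.
Column 2 now contains 2; hence R4C2 = 1.
Row 4 already has 5, which forces R4C5 = 2.
1 is placed in column 1, leaving R5C1 = 2.
Cage m has sum 14, leaving R5C3 = 1.
Cage m has sum 14; hence R5C4 = 4.
The 4 cells of cage m must have sum 14; hence R5C5 = 5.
The 4 cells of cage j must have sum 16, which forces R5C6 = 6.
Completed grid: 1 2 5 3 6 4 / 6 4 3 5 1 2 / 4 5 6 2 3 1 / 3 1 4 6 2 5 / 2 3 1 4 5 6 / 5 6 2 1 4 3.

2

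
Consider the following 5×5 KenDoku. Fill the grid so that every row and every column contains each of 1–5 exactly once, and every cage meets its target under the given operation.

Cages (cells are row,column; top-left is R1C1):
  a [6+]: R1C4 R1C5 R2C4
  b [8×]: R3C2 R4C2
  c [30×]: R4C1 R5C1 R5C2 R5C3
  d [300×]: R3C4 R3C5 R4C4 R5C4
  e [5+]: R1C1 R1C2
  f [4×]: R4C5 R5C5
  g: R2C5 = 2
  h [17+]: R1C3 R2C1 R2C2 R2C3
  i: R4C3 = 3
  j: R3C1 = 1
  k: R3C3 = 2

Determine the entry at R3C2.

Cage h needs sum 17, which forces R1C3 = 5.
G is a freebie, leaving R2C5 = 2.
Cage j is given, leaving R3C1 = 1.
Cage k is a single given cell, leaving R3C3 = 2.
Cage d needs product 300, which forces R3C5 = 5.
Cage i is given, leaving R4C3 = 3.
Column 3 already has 3, which forces R5C3 = 1.
Row 5 now contains 1, which forces R5C5 = 4.
Column 3 already has 3, so R2C3 = 4.
Row 3 now contains 2, which forces R3C2 = 4.
Row 3 already has 4, leaving R3C4 = 3.
Cage b needs two cells with product 8, which forces R4C2 = 2.
Column 5 now contains 4, leaving R4C5 = 1.
Column 4 already has 3, leaving R5C4 = 5.
Cage a has sum 6; hence R1C4 = 2.
Column 5 already has 1, which forces R1C5 = 3.
Column 4 already has 3; hence R2C4 = 1.
Row 4 already has 2; hence R4C1 = 5.
Column 4 now contains 5, so R4C4 = 4.
Cage c needs product 30, so R5C1 = 2.
Row 5 already has 5, which forces R5C2 = 3.
2 is placed in row 1, so R1C1 = 4.
3 is placed in row 1, leaving R1C2 = 1.
Column 1 already has 5, leaving R2C1 = 3.
Column 2 now contains 3; hence R2C2 = 5.
Filled in: 4 1 5 2 3 / 3 5 4 1 2 / 1 4 2 3 5 / 5 2 3 4 1 / 2 3 1 5 4.

4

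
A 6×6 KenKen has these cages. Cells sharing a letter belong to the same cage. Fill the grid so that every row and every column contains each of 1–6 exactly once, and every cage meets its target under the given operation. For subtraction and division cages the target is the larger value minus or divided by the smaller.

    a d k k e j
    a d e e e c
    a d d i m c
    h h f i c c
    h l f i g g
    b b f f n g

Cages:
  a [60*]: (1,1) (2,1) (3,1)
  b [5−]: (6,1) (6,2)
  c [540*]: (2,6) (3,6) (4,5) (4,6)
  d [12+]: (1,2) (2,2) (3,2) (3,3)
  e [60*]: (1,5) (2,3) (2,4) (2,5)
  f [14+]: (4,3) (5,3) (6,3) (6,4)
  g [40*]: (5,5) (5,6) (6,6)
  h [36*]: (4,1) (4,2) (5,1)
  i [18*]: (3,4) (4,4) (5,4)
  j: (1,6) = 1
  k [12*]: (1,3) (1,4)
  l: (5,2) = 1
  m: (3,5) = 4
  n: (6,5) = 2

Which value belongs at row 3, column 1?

Cage j is a single given cell, so (1,6) = 1.
M is a freebie; hence (3,5) = 4.
The 4 cells of cage c must have product 540, which forces (4,5) = 6.
Cage l is given, which forces (5,2) = 1.
Column 2 now contains 1, leaving (6,2) = 6.
N is a freebie; hence (6,5) = 2.
Column 5 already has 2, so (5,5) = 5.
Cage g needs product 40; hence (5,6) = 2.
Row 6 already has 6; hence (6,1) = 1.
Cage g has product 40, leaving (6,6) = 4.
Column 5 now contains 5, which forces (1,5) = 3.
The 4 cells of cage e must have product 60, which forces (2,5) = 1.
Cage f needs sum 14, which forces (4,3) = 2.
Cage f has sum 14; hence (5,3) = 4.
Column 3 already has 4, which forces (1,3) = 6.
Cage k's pair has product 12, so (1,4) = 2.
Column 3 already has 4, which forces (2,3) = 5.
Cage e has product 60, leaving (2,4) = 4.
The 3 cells of cage h must have product 36; hence (4,1) = 4.
Row 4 already has 2, so (4,2) = 3.
Row 4 now contains 3, which forces (4,4) = 1.
Row 4 now contains 3, leaving (4,6) = 5.
Cage h has product 36; hence (5,1) = 3.
Row 5 now contains 3, so (5,4) = 6.
5 is placed in column 3, so (6,3) = 3.
Row 6 now contains 3; hence (6,4) = 5.
4 is placed in column 1; hence (1,1) = 5.
Cage d needs sum 12, leaving (1,2) = 4.
3 is placed in column 2, leaving (2,2) = 2.
Cage d has sum 12; hence (3,2) = 5.
Column 3 already has 3; hence (3,3) = 1.
Column 4 now contains 6, leaving (3,4) = 3.
Row 3 now contains 3; hence (3,6) = 6.
2 is placed in row 2, so (2,1) = 6.
Column 6 already has 6, leaving (2,6) = 3.
Row 3 now contains 6, which forces (3,1) = 2.
Completed grid: 5 4 6 2 3 1 / 6 2 5 4 1 3 / 2 5 1 3 4 6 / 4 3 2 1 6 5 / 3 1 4 6 5 2 / 1 6 3 5 2 4.

2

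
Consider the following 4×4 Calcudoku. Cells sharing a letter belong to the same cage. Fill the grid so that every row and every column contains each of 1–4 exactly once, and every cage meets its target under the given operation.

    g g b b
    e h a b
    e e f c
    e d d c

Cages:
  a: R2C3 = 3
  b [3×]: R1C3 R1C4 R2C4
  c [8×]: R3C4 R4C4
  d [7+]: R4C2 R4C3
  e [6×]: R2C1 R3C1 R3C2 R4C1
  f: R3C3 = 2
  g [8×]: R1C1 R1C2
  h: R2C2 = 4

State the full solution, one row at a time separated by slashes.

The 3 cells of cage b must have product 3, so R1C3 = 1.
Cage b needs product 3, so R1C4 = 3.
Cage h is a single given cell, so R2C2 = 4.
Cage a is given, which forces R2C3 = 3.
The 3 cells of cage b must have product 3, which forces R2C4 = 1.
The 4 cells of cage e must have product 6, so R3C2 = 1.
F is a freebie, so R3C3 = 2.
Row 3 already has 2, so R3C4 = 4.
Column 2 now contains 4, so R4C2 = 3.
3 is placed in column 3; hence R4C3 = 4.
Column 4 now contains 4, which forces R4C4 = 2.
Cage g's pair has product 8, so R1C1 = 4.
Column 2 now contains 4, so R1C2 = 2.
Row 2 now contains 1, so R2C1 = 2.
Row 3 already has 2, so R3C1 = 3.
Row 4 now contains 2, leaving R4C1 = 1.

4 2 1 3 / 2 4 3 1 / 3 1 2 4 / 1 3 4 2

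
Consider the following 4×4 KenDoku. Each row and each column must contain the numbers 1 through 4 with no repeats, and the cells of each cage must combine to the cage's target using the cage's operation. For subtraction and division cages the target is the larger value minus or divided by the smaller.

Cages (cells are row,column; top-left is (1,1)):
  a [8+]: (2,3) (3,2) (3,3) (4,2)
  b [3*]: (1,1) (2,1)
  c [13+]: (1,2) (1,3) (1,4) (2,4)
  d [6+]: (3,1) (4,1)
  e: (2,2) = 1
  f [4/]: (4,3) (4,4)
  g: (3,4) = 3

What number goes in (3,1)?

Cage e is a single given cell, leaving (2,2) = 1.
Cage c has sum 13; hence (2,4) = 4.
G is a freebie; hence (3,4) = 3.
4 is placed in column 4, so (4,4) = 1.
Cage b's pair has product 3, so (1,1) = 1.
3 is placed in column 4, leaving (1,4) = 2.
1 is placed in row 2; hence (2,1) = 3.
The 4 cells of cage a must have sum 8, which forces (2,3) = 2.
Cage a has sum 8; hence (3,2) = 2.
The 4 cells of cage a must have sum 8, leaving (3,3) = 1.
Cage a needs sum 8, which forces (4,2) = 3.
Row 4 now contains 1, so (4,3) = 4.
3 is placed in column 2, leaving (1,2) = 4.
Column 3 already has 4; hence (1,3) = 3.
2 is placed in row 3, which forces (3,1) = 4.
Row 4 now contains 4; hence (4,1) = 2.
Completed grid: 1 4 3 2 / 3 1 2 4 / 4 2 1 3 / 2 3 4 1.

4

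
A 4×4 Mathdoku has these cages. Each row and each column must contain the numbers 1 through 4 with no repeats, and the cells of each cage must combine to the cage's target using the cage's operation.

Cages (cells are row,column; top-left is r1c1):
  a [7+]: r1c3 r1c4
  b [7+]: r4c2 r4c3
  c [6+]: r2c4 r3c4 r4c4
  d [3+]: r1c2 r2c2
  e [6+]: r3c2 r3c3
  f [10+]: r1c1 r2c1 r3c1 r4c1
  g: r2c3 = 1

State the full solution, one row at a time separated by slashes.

Cage g is a single given cell, which forces r2c3 = 1.
Cage d needs two cells with sum 3, which forces r1c2 = 1.
Row 2 now contains 1, which forces r2c2 = 2.
2 is placed in row 2, leaving r2c4 = 3.
Column 2 now contains 2; hence r3c2 = 4.
Row 3 already has 4, so r3c3 = 2.
Row 3 now contains 2; hence r3c4 = 1.
Column 2 already has 4, which forces r4c2 = 3.
Row 4 already has 3, so r4c3 = 4.
Column 4 now contains 1, leaving r4c4 = 2.
The 4 cells of cage f must have sum 10, leaving r1c1 = 2.
Column 3 already has 4; hence r1c3 = 3.
Column 4 now contains 3, so r1c4 = 4.
3 is placed in row 2; hence r2c1 = 4.
1 is placed in row 3, leaving r3c1 = 3.
2 is placed in row 4, so r4c1 = 1.

2 1 3 4 / 4 2 1 3 / 3 4 2 1 / 1 3 4 2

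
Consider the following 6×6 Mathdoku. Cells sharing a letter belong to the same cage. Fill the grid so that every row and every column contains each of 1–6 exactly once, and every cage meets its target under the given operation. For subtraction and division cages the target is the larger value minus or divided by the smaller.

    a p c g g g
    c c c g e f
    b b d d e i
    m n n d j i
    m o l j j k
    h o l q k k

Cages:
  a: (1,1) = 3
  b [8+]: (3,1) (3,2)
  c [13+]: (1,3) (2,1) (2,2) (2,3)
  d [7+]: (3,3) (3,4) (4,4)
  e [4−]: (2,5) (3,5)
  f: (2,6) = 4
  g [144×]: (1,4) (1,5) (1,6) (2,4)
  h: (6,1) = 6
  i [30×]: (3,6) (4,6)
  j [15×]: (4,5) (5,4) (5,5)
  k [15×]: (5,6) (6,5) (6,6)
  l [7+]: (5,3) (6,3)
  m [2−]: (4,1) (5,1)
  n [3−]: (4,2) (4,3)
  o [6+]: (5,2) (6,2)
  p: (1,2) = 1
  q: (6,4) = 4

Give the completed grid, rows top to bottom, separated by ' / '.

3 1 5 6 4 2 / 1 5 2 3 6 4 / 5 3 4 1 2 6 / 4 6 3 2 1 5 / 2 4 6 5 3 1 / 6 2 1 4 5 3

Cage a is a single given cell; hence (1,1) = 3.
Cage p is given; hence (1,2) = 1.
Cage f is a single given cell, so (2,6) = 4.
Cage h is a single given cell, which forces (6,1) = 6.
Cage q is given, which forces (6,4) = 4.
The 4 cells of cage g must have product 144, so (1,5) = 4.
Cage g has product 144, leaving (2,4) = 3.
Cage o needs two cells with sum 6, so (5,2) = 4.
Cage o's pair has sum 6, so (6,2) = 2.
Cage c needs sum 13, which forces (1,3) = 5.
Cage c has sum 13, leaving (2,2) = 5.
Cage m needs two cells with difference 2; hence (4,1) = 4.
4 is placed in row 5, so (5,1) = 2.
Row 5 now contains 2; hence (5,3) = 6.
5 is placed in column 3, which forces (6,3) = 1.
Column 1 now contains 2, leaving (2,1) = 1.
Column 3 now contains 1, so (2,3) = 2.
Row 2 now contains 2, which forces (2,5) = 6.
Column 1 now contains 2, leaving (3,1) = 5.
Cage b's pair has sum 8, so (3,2) = 3.
Column 3 now contains 1, so (3,3) = 4.
Row 3 now contains 5, leaving (3,5) = 2.
Row 3 now contains 5, which forces (3,6) = 6.
Cage n needs two cells with difference 3, so (4,2) = 6.
The two cells of cage n must have difference 3; hence (4,3) = 3.
Column 6 already has 6, which forces (4,6) = 5.
Cage k needs product 15, so (5,6) = 1.
5 is placed in column 6; hence (6,6) = 3.
The 4 cells of cage g must have product 144; hence (1,4) = 6.
Column 6 already has 6, so (1,6) = 2.
Row 3 now contains 2, which forces (3,4) = 1.
Cage d needs sum 7, leaving (4,4) = 2.
Row 4 already has 5; hence (4,5) = 1.
Row 5 already has 1, so (5,4) = 5.
Cage j has product 15, leaving (5,5) = 3.
Row 6 now contains 3; hence (6,5) = 5.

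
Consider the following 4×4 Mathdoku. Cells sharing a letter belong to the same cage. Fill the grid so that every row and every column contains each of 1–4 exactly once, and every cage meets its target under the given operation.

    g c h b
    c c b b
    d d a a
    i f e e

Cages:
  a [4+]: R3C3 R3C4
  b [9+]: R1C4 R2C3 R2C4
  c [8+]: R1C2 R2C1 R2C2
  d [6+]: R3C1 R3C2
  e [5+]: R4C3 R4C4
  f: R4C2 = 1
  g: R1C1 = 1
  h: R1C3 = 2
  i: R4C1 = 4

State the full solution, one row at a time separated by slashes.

Cage g is a single given cell, leaving R1C1 = 1.
Cage h is a single given cell, leaving R1C3 = 2.
Cage i is given, which forces R4C1 = 4.
Cage f is given, so R4C2 = 1.
Row 4 now contains 1, which forces R4C3 = 3.
Row 4 already has 3; hence R4C4 = 2.
The 3 cells of cage c must have sum 8; hence R1C2 = 3.
Cage b has sum 9, leaving R1C4 = 4.
Cage c has sum 8, so R2C1 = 3.
The 3 cells of cage c must have sum 8, which forces R2C2 = 2.
3 is placed in column 3, so R2C3 = 4.
Cage b has sum 9, which forces R2C4 = 1.
Column 1 already has 4, which forces R3C1 = 2.
Cage d needs two cells with sum 6; hence R3C2 = 4.
3 is placed in column 3, so R3C3 = 1.
The two cells of cage a must have sum 4, which forces R3C4 = 3.

1 3 2 4 / 3 2 4 1 / 2 4 1 3 / 4 1 3 2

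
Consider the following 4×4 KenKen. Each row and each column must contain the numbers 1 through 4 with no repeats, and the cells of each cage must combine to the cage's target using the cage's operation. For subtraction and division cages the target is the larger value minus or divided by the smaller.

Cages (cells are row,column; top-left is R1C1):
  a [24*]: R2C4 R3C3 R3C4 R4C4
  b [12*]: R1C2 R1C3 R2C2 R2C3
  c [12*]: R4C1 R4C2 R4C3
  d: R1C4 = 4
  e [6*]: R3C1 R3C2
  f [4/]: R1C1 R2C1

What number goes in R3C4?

1

Cage d is given; hence R1C4 = 4.
Row 1 now contains 4, which forces R1C1 = 1.
Cage f's pair has quotient 4, leaving R2C1 = 4.
The 4 cells of cage a must have product 24, leaving R3C3 = 4.
4 is placed in column 1, so R4C1 = 3.
3 is placed in row 4; hence R4C3 = 1.
Row 4 now contains 1; hence R4C4 = 2.
Cage b needs product 12, which forces R1C2 = 2.
Cage b needs product 12, leaving R1C3 = 3.
The 4 cells of cage b must have product 12; hence R2C2 = 1.
Cage b has product 12; hence R2C3 = 2.
1 is placed in row 2, so R2C4 = 3.
3 is placed in column 1, leaving R3C1 = 2.
Cage e needs two cells with product 6, leaving R3C2 = 3.
Column 4 now contains 3, leaving R3C4 = 1.
Row 4 now contains 1, so R4C2 = 4.
Completed grid: 1 2 3 4 / 4 1 2 3 / 2 3 4 1 / 3 4 1 2.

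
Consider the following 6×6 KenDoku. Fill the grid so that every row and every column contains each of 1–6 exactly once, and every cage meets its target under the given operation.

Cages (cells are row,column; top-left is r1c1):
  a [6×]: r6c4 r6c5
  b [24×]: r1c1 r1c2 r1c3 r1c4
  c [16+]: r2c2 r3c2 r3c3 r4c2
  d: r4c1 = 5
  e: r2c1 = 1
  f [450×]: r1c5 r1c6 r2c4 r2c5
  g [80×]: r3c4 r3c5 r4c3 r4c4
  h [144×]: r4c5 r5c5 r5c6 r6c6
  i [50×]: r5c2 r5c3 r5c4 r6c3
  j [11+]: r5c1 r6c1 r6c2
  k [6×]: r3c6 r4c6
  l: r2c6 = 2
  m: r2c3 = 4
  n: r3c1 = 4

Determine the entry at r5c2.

5

Cage e is a single given cell, so r2c1 = 1.
Cage m is a single given cell; hence r2c3 = 4.
Cage l is given; hence r2c6 = 2.
Cage n is a single given cell; hence r3c1 = 4.
D is a freebie; hence r4c1 = 5.
Cage i has product 50, leaving r6c3 = 5.
Cage g needs product 80, leaving r4c3 = 2.
Cage g needs product 80; hence r4c4 = 4.
Column 3 now contains 2, leaving r5c3 = 1.
The 4 cells of cage b must have product 24, leaving r1c1 = 2.
Cage b needs product 24, so r1c2 = 4.
Column 3 already has 1, leaving r1c3 = 3.
Cage b needs product 24, leaving r1c4 = 1.
3 is placed in column 3, so r3c3 = 6.
6 is placed in row 3; hence r3c6 = 1.
Column 6 already has 1, leaving r4c6 = 6.
The 4 cells of cage f must have product 450; hence r1c5 = 6.
Column 6 already has 6, so r1c6 = 5.
The 4 cells of cage h must have product 144, leaving r4c5 = 3.
The 4 cells of cage h must have product 144, leaving r5c5 = 4.
Cage h has product 144, leaving r5c6 = 3.
Cage j has sum 11; hence r6c2 = 2.
Row 6 already has 2, which forces r6c5 = 1.
Cage h needs product 144, leaving r6c6 = 4.
Cage c needs sum 16, so r2c2 = 6.
The 4 cells of cage f must have product 450, so r2c4 = 3.
Column 5 already has 3, which forces r2c5 = 5.
2 is placed in column 2; hence r3c2 = 3.
Column 5 now contains 5, so r3c5 = 2.
Row 4 already has 3, so r4c2 = 1.
Row 5 already has 3; hence r5c1 = 6.
2 is placed in column 2; hence r5c2 = 5.
The 4 cells of cage i must have product 50; hence r5c4 = 2.
Cage j has sum 11; hence r6c1 = 3.
Cage a needs two cells with product 6, leaving r6c4 = 6.
Row 3 now contains 2, which forces r3c4 = 5.
The full grid is 2 4 3 1 6 5 / 1 6 4 3 5 2 / 4 3 6 5 2 1 / 5 1 2 4 3 6 / 6 5 1 2 4 3 / 3 2 5 6 1 4.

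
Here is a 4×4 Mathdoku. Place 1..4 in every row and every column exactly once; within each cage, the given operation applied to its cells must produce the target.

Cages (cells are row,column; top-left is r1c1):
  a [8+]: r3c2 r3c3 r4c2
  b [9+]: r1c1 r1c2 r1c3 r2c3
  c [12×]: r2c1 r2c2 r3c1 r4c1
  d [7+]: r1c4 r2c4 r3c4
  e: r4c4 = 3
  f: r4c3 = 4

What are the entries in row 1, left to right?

F is a freebie, so r4c3 = 4.
E is a freebie, leaving r4c4 = 3.
Cage a has sum 8, so r3c2 = 4.
Column 2 needs a 3, and only r1c2 is open for it.
The 4 cells of cage b must have sum 9, so r2c3 = 3.
Column 3 already has 3, leaving r3c3 = 2.
Row 3 now contains 2, which forces r3c4 = 1.
The 4 cells of cage b must have sum 9, so r1c1 = 2.
2 is placed in column 3; hence r1c3 = 1.
Row 1 already has 2, which forces r1c4 = 4.
Column 4 now contains 4, leaving r2c4 = 2.
1 is placed in row 3, so r3c1 = 3.
2 is placed in column 1; hence r4c1 = 1.
Cage a needs sum 8, leaving r4c2 = 2.
Column 1 already has 1, which forces r2c1 = 4.
Row 2 now contains 2, leaving r2c2 = 1.
Filled in: 2 3 1 4 / 4 1 3 2 / 3 4 2 1 / 1 2 4 3.

2 3 1 4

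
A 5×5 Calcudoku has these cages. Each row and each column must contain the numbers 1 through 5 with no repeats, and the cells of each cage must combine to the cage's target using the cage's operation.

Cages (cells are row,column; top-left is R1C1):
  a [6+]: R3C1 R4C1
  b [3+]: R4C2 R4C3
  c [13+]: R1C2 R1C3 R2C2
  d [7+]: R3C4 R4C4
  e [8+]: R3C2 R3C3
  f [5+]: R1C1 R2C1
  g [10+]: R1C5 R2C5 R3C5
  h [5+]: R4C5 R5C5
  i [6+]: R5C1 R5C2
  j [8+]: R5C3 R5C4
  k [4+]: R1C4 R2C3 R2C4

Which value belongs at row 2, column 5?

5

Cage k has sum 4, which forces R1C4 = 1.
Cage k needs sum 4, so R2C3 = 1.
Cage k has sum 4; hence R2C4 = 2.
1 is placed in column 3; hence R4C3 = 2.
The two cells of cage f must have sum 5, leaving R1C1 = 2.
Cage f needs two cells with sum 5, leaving R2C1 = 3.
Row 4 now contains 2, which forces R4C2 = 1.
Cage a's pair has sum 6, so R3C1 = 1.
1 is placed in row 3, so R3C5 = 2.
Cage a's pair has sum 6, so R4C1 = 5.
1 is placed in column 1, so R5C1 = 4.
Column 5 already has 2, leaving R5C5 = 1.
The 3 cells of cage g must have sum 10, which forces R1C5 = 3.
Cage g needs sum 10, leaving R2C5 = 5.
The two cells of cage h must have sum 5; hence R4C5 = 4.
The two cells of cage i must have sum 6, leaving R5C2 = 2.
Row 1 now contains 3, so R1C2 = 5.
Cage c has sum 13, so R1C3 = 4.
Row 2 already has 5; hence R2C2 = 4.
Column 2 already has 5; hence R3C2 = 3.
3 is placed in row 3, leaving R3C3 = 5.
Cage d needs two cells with sum 7, which forces R3C4 = 4.
Row 4 already has 4, so R4C4 = 3.
Column 3 now contains 5, leaving R5C3 = 3.
Column 4 already has 3, leaving R5C4 = 5.
The full grid is 2 5 4 1 3 / 3 4 1 2 5 / 1 3 5 4 2 / 5 1 2 3 4 / 4 2 3 5 1.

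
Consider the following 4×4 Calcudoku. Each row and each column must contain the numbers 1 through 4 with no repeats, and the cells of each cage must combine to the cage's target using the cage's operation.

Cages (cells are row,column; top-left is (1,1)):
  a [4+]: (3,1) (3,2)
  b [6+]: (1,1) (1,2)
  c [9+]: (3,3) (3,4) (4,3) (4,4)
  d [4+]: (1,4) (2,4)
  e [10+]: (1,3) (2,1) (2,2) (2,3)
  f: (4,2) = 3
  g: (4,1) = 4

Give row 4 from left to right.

G is a freebie, so (4,1) = 4.
F is a freebie; hence (4,2) = 3.
Column 1 now contains 4; hence (1,1) = 2.
The two cells of cage b must have sum 6, leaving (1,2) = 4.
The two cells of cage a must have sum 4, which forces (3,1) = 3.
3 is placed in column 2; hence (3,2) = 1.
Cage e needs sum 10, so (1,3) = 3.
3 is placed in row 1, so (1,4) = 1.
Column 1 now contains 3, so (2,1) = 1.
1 is placed in column 2, leaving (2,2) = 2.
The 4 cells of cage e must have sum 10, leaving (2,3) = 4.
Column 4 now contains 1, so (2,4) = 3.
Column 3 now contains 4, which forces (3,3) = 2.
Row 3 now contains 2; hence (3,4) = 4.
Column 3 already has 2, leaving (4,3) = 1.
Column 4 now contains 1; hence (4,4) = 2.
The full grid is 2 4 3 1 / 1 2 4 3 / 3 1 2 4 / 4 3 1 2.

4 3 1 2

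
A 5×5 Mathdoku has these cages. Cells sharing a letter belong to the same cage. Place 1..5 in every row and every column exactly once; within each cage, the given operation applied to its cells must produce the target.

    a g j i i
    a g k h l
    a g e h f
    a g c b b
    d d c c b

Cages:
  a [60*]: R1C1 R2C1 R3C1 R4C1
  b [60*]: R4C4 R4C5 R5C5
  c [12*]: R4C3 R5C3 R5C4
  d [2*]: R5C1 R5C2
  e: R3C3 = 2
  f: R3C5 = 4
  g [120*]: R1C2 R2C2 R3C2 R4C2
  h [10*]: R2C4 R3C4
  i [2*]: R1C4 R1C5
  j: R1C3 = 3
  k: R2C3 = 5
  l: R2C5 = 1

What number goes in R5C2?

1

J is a freebie, so R1C3 = 3.
Cage k is a single given cell, which forces R2C3 = 5.
Row 2 now contains 5; hence R2C4 = 2.
L is a freebie, so R2C5 = 1.
Cage e is a single given cell, so R3C3 = 2.
Column 4 now contains 2, leaving R3C4 = 5.
Cage f is given, which forces R3C5 = 4.
Column 4 now contains 2, so R1C4 = 1.
Column 5 already has 1, leaving R1C5 = 2.
Cage g needs product 120, so R2C2 = 4.
Row 3 now contains 4; hence R3C2 = 3.
The 3 cells of cage b must have product 60, leaving R4C4 = 4.
The 3 cells of cage c must have product 12, leaving R5C4 = 3.
Row 5 now contains 3, leaving R5C5 = 5.
Cage a has product 60; hence R1C1 = 4.
Row 1 now contains 2; hence R1C2 = 5.
Row 2 now contains 4, so R2C1 = 3.
Row 3 already has 3, leaving R3C1 = 1.
Cage a has product 60, leaving R4C1 = 5.
Cage g has product 120, so R4C2 = 2.
4 is placed in row 4, so R4C3 = 1.
5 is placed in column 5, which forces R4C5 = 3.
1 is placed in column 1, which forces R5C1 = 2.
Column 2 already has 2, which forces R5C2 = 1.
The 3 cells of cage c must have product 12; hence R5C3 = 4.
Filled in: 4 5 3 1 2 / 3 4 5 2 1 / 1 3 2 5 4 / 5 2 1 4 3 / 2 1 4 3 5.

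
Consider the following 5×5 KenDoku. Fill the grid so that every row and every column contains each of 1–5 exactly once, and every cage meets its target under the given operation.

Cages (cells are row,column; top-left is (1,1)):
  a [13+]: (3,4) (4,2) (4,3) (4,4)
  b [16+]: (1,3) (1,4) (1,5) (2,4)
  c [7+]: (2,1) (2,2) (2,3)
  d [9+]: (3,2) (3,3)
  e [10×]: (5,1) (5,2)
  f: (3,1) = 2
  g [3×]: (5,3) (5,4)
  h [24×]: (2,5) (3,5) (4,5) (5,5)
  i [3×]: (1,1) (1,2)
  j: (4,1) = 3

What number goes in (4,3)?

F is a freebie, so (3,1) = 2.
Cage j is a single given cell, leaving (4,1) = 3.
Column 1 already has 2, which forces (5,1) = 5.
Row 5 now contains 5, so (5,2) = 2.
Column 1 already has 3, leaving (1,1) = 1.
Cage i needs two cells with product 3, which forces (1,2) = 3.
Column 1 now contains 1, leaving (2,1) = 4.
4 is placed in row 2, so (2,2) = 1.
Cage c needs sum 7, so (2,3) = 2.
4 is placed in row 2, which forces (2,4) = 5.
Row 2 already has 2, so (2,5) = 3.
Column 4 already has 5, so (3,4) = 3.
Column 4 already has 3; hence (5,4) = 1.
1 is placed in row 5; hence (5,5) = 4.
4 is placed in column 5, leaving (3,5) = 1.
Cage a has sum 13, so (4,2) = 5.
The 4 cells of cage a must have sum 13, so (4,3) = 1.
Cage a needs sum 13, leaving (4,4) = 4.
The 4 cells of cage h must have product 24; hence (4,5) = 2.
1 is placed in row 5; hence (5,3) = 3.
The 4 cells of cage b must have sum 16, which forces (1,3) = 4.
4 is placed in column 4, so (1,4) = 2.
Column 5 already has 2, which forces (1,5) = 5.
5 is placed in column 2; hence (3,2) = 4.
Cage d needs two cells with sum 9, which forces (3,3) = 5.
The full grid is 1 3 4 2 5 / 4 1 2 5 3 / 2 4 5 3 1 / 3 5 1 4 2 / 5 2 3 1 4.

1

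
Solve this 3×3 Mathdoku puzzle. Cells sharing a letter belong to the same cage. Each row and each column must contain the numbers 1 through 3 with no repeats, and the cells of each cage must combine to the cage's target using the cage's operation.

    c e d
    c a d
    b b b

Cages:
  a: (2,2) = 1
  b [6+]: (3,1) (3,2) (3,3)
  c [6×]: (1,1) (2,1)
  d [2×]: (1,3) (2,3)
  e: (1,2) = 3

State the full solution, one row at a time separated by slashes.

2 3 1 / 3 1 2 / 1 2 3

Cage e is a single given cell, so (1,2) = 3.
Cage a is given; hence (2,2) = 1.
Row 2 now contains 1, so (2,3) = 2.
Column 2 already has 1, which forces (3,2) = 2.
3 is placed in row 1, leaving (1,1) = 2.
Column 3 already has 2, which forces (1,3) = 1.
Row 2 now contains 2; hence (2,1) = 3.
Column 1 already has 3, so (3,1) = 1.
Column 3 now contains 1; hence (3,3) = 3.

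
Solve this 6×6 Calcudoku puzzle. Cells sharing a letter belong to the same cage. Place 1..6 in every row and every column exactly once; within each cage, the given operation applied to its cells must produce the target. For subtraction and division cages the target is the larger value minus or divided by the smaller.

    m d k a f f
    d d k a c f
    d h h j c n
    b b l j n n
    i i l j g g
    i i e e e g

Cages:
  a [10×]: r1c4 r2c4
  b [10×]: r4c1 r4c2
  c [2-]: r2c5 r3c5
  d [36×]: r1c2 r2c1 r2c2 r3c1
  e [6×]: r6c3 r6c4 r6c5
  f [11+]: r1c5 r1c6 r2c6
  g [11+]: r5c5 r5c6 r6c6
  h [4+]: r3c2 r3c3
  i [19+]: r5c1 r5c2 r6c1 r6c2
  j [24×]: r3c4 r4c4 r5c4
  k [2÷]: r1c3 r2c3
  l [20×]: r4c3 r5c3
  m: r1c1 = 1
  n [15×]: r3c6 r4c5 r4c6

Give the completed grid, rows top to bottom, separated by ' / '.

1 6 3 2 5 4 / 3 1 6 5 4 2 / 2 3 1 4 6 5 / 5 2 4 6 3 1 / 6 4 5 1 2 3 / 4 5 2 3 1 6

M is a freebie, so r1c1 = 1.
Row 4 needs a 6, and only r4c4 is open for it.
The only place for 4 in row 4 is r4c3.
4 is placed in column 3, which forces r5c3 = 5.
In column 4, 3 can only go at r6c4, so r6c4 = 3.
The pair r3c2/r3c3 in row 3 holds {1, 3}; hence r3c4 = 4.
The pair r3c2/r3c3 in row 3 holds {1, 3}; hence r3c6 = 5.
The 3 cells of cage j must have product 24; hence r5c4 = 1.
The two cells of cage c must have difference 2, which forces r2c5 = 4.
Cage g has sum 11, which forces r6c6 = 6.
In row 1, 4 can only go at r1c6, so r1c6 = 4.
The only place for 5 in row 2 is r2c4.
Column 4 now contains 5, which forces r1c4 = 2.
In row 1, 5 can only go at r1c5, so r1c5 = 5.
Cage f has sum 11, so r2c6 = 2.
2 is placed in column 6; hence r5c6 = 3.
Row 2 now contains 2; hence r2c2 = 1.
Cage d needs product 36, leaving r3c1 = 2.
Column 2 already has 1, leaving r3c2 = 3.
Row 3 now contains 3; hence r3c3 = 1.
2 is placed in row 3, which forces r3c5 = 6.
Column 1 now contains 2; hence r4c1 = 5.
Row 4 already has 5; hence r4c2 = 2.
The 3 cells of cage n must have product 15; hence r4c5 = 3.
Column 6 now contains 3, leaving r4c6 = 1.
Row 5 already has 3, leaving r5c5 = 2.
Column 1 already has 5, leaving r6c1 = 4.
Row 6 already has 4, so r6c2 = 5.
Column 3 now contains 1, leaving r6c3 = 2.
2 is placed in column 5, which forces r6c5 = 1.
Column 2 already has 3, so r1c2 = 6.
6 is placed in row 1, which forces r1c3 = 3.
Cage d needs product 36, so r2c1 = 3.
Column 3 now contains 3, leaving r2c3 = 6.
Column 1 already has 4, leaving r5c1 = 6.
Cage i needs sum 19; hence r5c2 = 4.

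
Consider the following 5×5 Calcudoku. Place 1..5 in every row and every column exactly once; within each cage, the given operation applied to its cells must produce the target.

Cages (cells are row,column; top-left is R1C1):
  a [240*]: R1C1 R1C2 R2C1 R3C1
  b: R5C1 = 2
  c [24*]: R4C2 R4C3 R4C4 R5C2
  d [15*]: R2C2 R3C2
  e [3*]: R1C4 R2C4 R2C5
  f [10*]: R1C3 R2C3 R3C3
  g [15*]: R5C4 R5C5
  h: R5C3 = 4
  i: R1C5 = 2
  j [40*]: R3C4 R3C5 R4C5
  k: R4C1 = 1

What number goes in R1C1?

Cage a needs product 240, which forces R1C2 = 4.
The 3 cells of cage e must have product 3; hence R1C4 = 1.
Cage i is a single given cell; hence R1C5 = 2.
Cage e needs product 3, which forces R2C4 = 3.
The 3 cells of cage e must have product 3; hence R2C5 = 1.
Cage k is a single given cell, which forces R4C1 = 1.
Cage b is given, so R5C1 = 2.
Cage h is given, so R5C3 = 4.
Column 4 now contains 3; hence R5C4 = 5.
Row 5 now contains 5, which forces R5C5 = 3.
Row 1 already has 2, leaving R1C3 = 5.
Row 2 already has 3, so R2C2 = 5.
The 3 cells of cage f must have product 10, which forces R2C3 = 2.
The two cells of cage d must have product 15; hence R3C2 = 3.
Cage f needs product 10, so R3C3 = 1.
Cage j has product 40, so R3C4 = 2.
3 is placed in column 2; hence R4C2 = 2.
2 is placed in column 3, leaving R4C3 = 3.
Cage c has product 24, so R4C4 = 4.
4 is placed in row 4; hence R4C5 = 5.
Row 5 already has 3; hence R5C2 = 1.
Row 1 already has 5; hence R1C1 = 3.
5 is placed in row 2, which forces R2C1 = 4.
Cage a needs product 240, leaving R3C1 = 5.
Column 5 already has 5, so R3C5 = 4.
Completed grid: 3 4 5 1 2 / 4 5 2 3 1 / 5 3 1 2 4 / 1 2 3 4 5 / 2 1 4 5 3.

3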